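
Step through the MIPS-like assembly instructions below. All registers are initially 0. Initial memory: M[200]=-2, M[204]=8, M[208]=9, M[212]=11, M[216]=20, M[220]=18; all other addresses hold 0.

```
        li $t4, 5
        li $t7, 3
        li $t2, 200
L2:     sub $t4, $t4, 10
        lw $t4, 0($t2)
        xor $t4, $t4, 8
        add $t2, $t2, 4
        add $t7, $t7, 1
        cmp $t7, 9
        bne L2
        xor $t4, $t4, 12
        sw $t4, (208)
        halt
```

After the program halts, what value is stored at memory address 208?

after li $t4, 5: $t4=5
after li $t7, 3: $t7=3
after li $t2, 200: $t2=200
after sub $t4, $t4, 10: $t4=5-10=-5
after lw $t4, 0($t2): $t4=M[200]=-2
after xor $t4, $t4, 8: $t4=(-2)^8=-10
after add $t2, $t2, 4: $t2=200+4=204
after add $t7, $t7, 1: $t7=3+1=4
cmp $t7, 9  (cmp 4,9)
bne L2: taken
after sub $t4, $t4, 10: $t4=(-10)-10=-20
after lw $t4, 0($t2): $t4=M[204]=8
after xor $t4, $t4, 8: $t4=8^8=0
after add $t2, $t2, 4: $t2=204+4=208
after add $t7, $t7, 1: $t7=4+1=5
cmp $t7, 9  (cmp 5,9)
bne L2: taken
after sub $t4, $t4, 10: $t4=0-10=-10
after lw $t4, 0($t2): $t4=M[208]=9
after xor $t4, $t4, 8: $t4=9^8=1
after add $t2, $t2, 4: $t2=208+4=212
after add $t7, $t7, 1: $t7=5+1=6
cmp $t7, 9  (cmp 6,9)
bne L2: taken
after sub $t4, $t4, 10: $t4=1-10=-9
after lw $t4, 0($t2): $t4=M[212]=11
after xor $t4, $t4, 8: $t4=11^8=3
after add $t2, $t2, 4: $t2=212+4=216
after add $t7, $t7, 1: $t7=6+1=7
cmp $t7, 9  (cmp 7,9)
bne L2: taken
after sub $t4, $t4, 10: $t4=3-10=-7
after lw $t4, 0($t2): $t4=M[216]=20
after xor $t4, $t4, 8: $t4=20^8=28
after add $t2, $t2, 4: $t2=216+4=220
after add $t7, $t7, 1: $t7=7+1=8
cmp $t7, 9  (cmp 8,9)
bne L2: taken
after sub $t4, $t4, 10: $t4=28-10=18
after lw $t4, 0($t2): $t4=M[220]=18
after xor $t4, $t4, 8: $t4=18^8=26
after add $t2, $t2, 4: $t2=220+4=224
after add $t7, $t7, 1: $t7=8+1=9
cmp $t7, 9  (cmp 9,9)
bne L2: not taken
after xor $t4, $t4, 12: $t4=26^12=22
sw $t4, (208) → M[208]=22
halt.

22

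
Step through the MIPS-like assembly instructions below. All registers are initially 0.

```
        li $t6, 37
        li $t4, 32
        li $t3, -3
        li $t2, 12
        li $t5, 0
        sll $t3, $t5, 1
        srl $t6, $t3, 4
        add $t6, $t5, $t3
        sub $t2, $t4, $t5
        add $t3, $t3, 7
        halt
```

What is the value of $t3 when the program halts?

7

after li $t6, 37: $t6=37
after li $t4, 32: $t4=32
after li $t3, -3: $t3=-3
after li $t2, 12: $t2=12
after li $t5, 0: $t5=0
after sll $t3, $t5, 1: $t3=0<<1=0
after srl $t6, $t3, 4: $t6=0>>4=0
after add $t6, $t5, $t3: $t6=0+0=0
after sub $t2, $t4, $t5: $t2=32-0=32
after add $t3, $t3, 7: $t3=0+7=7
halt.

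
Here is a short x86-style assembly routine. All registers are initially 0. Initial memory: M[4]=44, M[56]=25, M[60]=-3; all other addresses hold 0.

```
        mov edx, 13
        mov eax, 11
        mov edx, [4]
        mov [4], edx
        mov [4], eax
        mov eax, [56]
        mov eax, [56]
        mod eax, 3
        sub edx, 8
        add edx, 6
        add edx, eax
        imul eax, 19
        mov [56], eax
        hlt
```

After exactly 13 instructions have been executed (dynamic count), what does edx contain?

mov edx, 13 → edx=13
mov eax, 11 → eax=11
mov edx, [4] → edx=M[4]=44
mov [4], edx → M[4]=44
mov [4], eax → M[4]=11
mov eax, [56] → eax=M[56]=25
mov eax, [56] → eax=M[56]=25
mod eax, 3 → eax=25%3=1
sub edx, 8 → edx=44-8=36
add edx, 6 → edx=36+6=42
add edx, eax → edx=42+1=43
imul eax, 19 → eax=1*19=19
mov [56], eax → M[56]=19
After step 13: edx = 43.

43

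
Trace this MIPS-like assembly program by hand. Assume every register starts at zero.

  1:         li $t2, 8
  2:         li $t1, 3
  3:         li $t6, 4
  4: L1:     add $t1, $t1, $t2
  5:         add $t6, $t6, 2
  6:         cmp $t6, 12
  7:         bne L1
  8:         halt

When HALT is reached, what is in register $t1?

$t2=8
$t1=3
$t6=4
$t1=3+8=11
$t6=4+2=6
cmp $t6, 12  (cmp 6,12)
bne L1: taken
$t1=11+8=19
$t6=6+2=8
cmp $t6, 12  (cmp 8,12)
bne L1: taken
$t1=19+8=27
$t6=8+2=10
cmp $t6, 12  (cmp 10,12)
bne L1: taken
$t1=27+8=35
$t6=10+2=12
cmp $t6, 12  (cmp 12,12)
bne L1: not taken
halt.

35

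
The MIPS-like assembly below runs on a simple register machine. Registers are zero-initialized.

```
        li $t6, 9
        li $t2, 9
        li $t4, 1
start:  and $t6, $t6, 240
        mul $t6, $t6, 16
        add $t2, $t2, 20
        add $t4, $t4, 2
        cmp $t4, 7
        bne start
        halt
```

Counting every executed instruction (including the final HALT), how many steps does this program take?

22

after li $t6, 9: $t6=9
after li $t2, 9: $t2=9
after li $t4, 1: $t4=1
after and $t6, $t6, 240: $t6=9&240=0
after mul $t6, $t6, 16: $t6=0*16=0
after add $t2, $t2, 20: $t2=9+20=29
after add $t4, $t4, 2: $t4=1+2=3
cmp $t4, 7  (cmp 3,7)
bne start: taken
after and $t6, $t6, 240: $t6=0&240=0
after mul $t6, $t6, 16: $t6=0*16=0
after add $t2, $t2, 20: $t2=29+20=49
after add $t4, $t4, 2: $t4=3+2=5
cmp $t4, 7  (cmp 5,7)
bne start: taken
after and $t6, $t6, 240: $t6=0&240=0
after mul $t6, $t6, 16: $t6=0*16=0
after add $t2, $t2, 20: $t2=49+20=69
after add $t4, $t4, 2: $t4=5+2=7
cmp $t4, 7  (cmp 7,7)
bne start: not taken
halt.
Total executed instructions: 22.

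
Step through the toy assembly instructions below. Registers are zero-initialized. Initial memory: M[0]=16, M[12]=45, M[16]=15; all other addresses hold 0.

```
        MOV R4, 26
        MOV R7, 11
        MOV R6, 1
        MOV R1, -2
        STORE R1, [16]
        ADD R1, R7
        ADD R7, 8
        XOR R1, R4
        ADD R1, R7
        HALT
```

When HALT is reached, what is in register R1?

38

after MOV R4, 26: R4=26
after MOV R7, 11: R7=11
after MOV R6, 1: R6=1
after MOV R1, -2: R1=-2
STORE R1, [16] → M[16]=-2
after ADD R1, R7: R1=(-2)+11=9
after ADD R7, 8: R7=11+8=19
after XOR R1, R4: R1=9^26=19
after ADD R1, R7: R1=19+19=38
halt.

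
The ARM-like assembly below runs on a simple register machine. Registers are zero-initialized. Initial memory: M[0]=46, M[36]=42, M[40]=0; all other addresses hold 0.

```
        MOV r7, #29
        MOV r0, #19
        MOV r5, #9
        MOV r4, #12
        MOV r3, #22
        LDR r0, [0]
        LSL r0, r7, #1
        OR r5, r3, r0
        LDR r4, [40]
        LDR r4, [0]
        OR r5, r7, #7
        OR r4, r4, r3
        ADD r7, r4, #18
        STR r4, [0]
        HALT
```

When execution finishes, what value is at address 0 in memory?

r7=29
r0=19
r5=9
r4=12
r3=22
r0=M[0]=46
r0=29<<1=58
r5=22|58=62
r4=M[40]=0
r4=M[0]=46
r5=29|7=31
r4=46|22=62
r7=62+18=80
STR r4, [0] → M[0]=62
halt.

62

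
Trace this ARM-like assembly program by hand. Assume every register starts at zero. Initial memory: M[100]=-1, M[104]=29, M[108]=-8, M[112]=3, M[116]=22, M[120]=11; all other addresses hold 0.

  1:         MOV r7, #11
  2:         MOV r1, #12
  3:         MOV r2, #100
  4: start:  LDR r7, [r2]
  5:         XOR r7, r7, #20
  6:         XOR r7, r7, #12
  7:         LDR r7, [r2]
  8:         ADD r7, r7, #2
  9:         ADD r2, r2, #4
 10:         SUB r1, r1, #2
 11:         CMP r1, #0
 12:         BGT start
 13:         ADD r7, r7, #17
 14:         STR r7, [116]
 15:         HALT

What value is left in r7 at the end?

MOV r7, #11 → r7=11
MOV r1, #12 → r1=12
MOV r2, #100 → r2=100
LDR r7, [r2] → r7=M[100]=-1
XOR r7, r7, #20 → r7=(-1)^20=-21
XOR r7, r7, #12 → r7=(-21)^12=-25
LDR r7, [r2] → r7=M[100]=-1
ADD r7, r7, #2 → r7=(-1)+2=1
ADD r2, r2, #4 → r2=100+4=104
SUB r1, r1, #2 → r1=12-2=10
CMP r1, #0  (cmp 10,0)
BGT start: taken
LDR r7, [r2] → r7=M[104]=29
XOR r7, r7, #20 → r7=29^20=9
XOR r7, r7, #12 → r7=9^12=5
LDR r7, [r2] → r7=M[104]=29
ADD r7, r7, #2 → r7=29+2=31
ADD r2, r2, #4 → r2=104+4=108
SUB r1, r1, #2 → r1=10-2=8
CMP r1, #0  (cmp 8,0)
BGT start: taken
LDR r7, [r2] → r7=M[108]=-8
XOR r7, r7, #20 → r7=(-8)^20=-20
XOR r7, r7, #12 → r7=(-20)^12=-32
LDR r7, [r2] → r7=M[108]=-8
ADD r7, r7, #2 → r7=(-8)+2=-6
ADD r2, r2, #4 → r2=108+4=112
SUB r1, r1, #2 → r1=8-2=6
CMP r1, #0  (cmp 6,0)
BGT start: taken
LDR r7, [r2] → r7=M[112]=3
XOR r7, r7, #20 → r7=3^20=23
XOR r7, r7, #12 → r7=23^12=27
LDR r7, [r2] → r7=M[112]=3
ADD r7, r7, #2 → r7=3+2=5
ADD r2, r2, #4 → r2=112+4=116
SUB r1, r1, #2 → r1=6-2=4
CMP r1, #0  (cmp 4,0)
BGT start: taken
LDR r7, [r2] → r7=M[116]=22
XOR r7, r7, #20 → r7=22^20=2
XOR r7, r7, #12 → r7=2^12=14
LDR r7, [r2] → r7=M[116]=22
ADD r7, r7, #2 → r7=22+2=24
ADD r2, r2, #4 → r2=116+4=120
SUB r1, r1, #2 → r1=4-2=2
CMP r1, #0  (cmp 2,0)
BGT start: taken
LDR r7, [r2] → r7=M[120]=11
XOR r7, r7, #20 → r7=11^20=31
XOR r7, r7, #12 → r7=31^12=19
LDR r7, [r2] → r7=M[120]=11
ADD r7, r7, #2 → r7=11+2=13
ADD r2, r2, #4 → r2=120+4=124
SUB r1, r1, #2 → r1=2-2=0
CMP r1, #0  (cmp 0,0)
BGT start: not taken
ADD r7, r7, #17 → r7=13+17=30
STR r7, [116] → M[116]=30
halt.

30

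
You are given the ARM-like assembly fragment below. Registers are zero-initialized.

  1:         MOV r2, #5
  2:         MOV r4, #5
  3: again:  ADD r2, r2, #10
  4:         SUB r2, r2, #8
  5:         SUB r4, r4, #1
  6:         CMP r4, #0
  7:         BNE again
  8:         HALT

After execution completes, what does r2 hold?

15

r2=5
r4=5
r2=5+10=15
r2=15-8=7
r4=5-1=4
CMP r4, #0  (cmp 4,0)
BNE again: taken
r2=7+10=17
r2=17-8=9
r4=4-1=3
CMP r4, #0  (cmp 3,0)
BNE again: taken
r2=9+10=19
r2=19-8=11
r4=3-1=2
CMP r4, #0  (cmp 2,0)
BNE again: taken
r2=11+10=21
r2=21-8=13
r4=2-1=1
CMP r4, #0  (cmp 1,0)
BNE again: taken
r2=13+10=23
r2=23-8=15
r4=1-1=0
CMP r4, #0  (cmp 0,0)
BNE again: not taken
halt.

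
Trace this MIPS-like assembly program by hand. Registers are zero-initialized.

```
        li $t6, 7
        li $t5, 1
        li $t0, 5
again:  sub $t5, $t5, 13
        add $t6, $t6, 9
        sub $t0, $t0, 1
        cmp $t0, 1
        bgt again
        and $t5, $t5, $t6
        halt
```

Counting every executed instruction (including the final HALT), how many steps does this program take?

li $t6, 7 → $t6=7
li $t5, 1 → $t5=1
li $t0, 5 → $t0=5
sub $t5, $t5, 13 → $t5=1-13=-12
add $t6, $t6, 9 → $t6=7+9=16
sub $t0, $t0, 1 → $t0=5-1=4
cmp $t0, 1  (cmp 4,1)
bgt again: taken
sub $t5, $t5, 13 → $t5=(-12)-13=-25
add $t6, $t6, 9 → $t6=16+9=25
sub $t0, $t0, 1 → $t0=4-1=3
cmp $t0, 1  (cmp 3,1)
bgt again: taken
sub $t5, $t5, 13 → $t5=(-25)-13=-38
add $t6, $t6, 9 → $t6=25+9=34
sub $t0, $t0, 1 → $t0=3-1=2
cmp $t0, 1  (cmp 2,1)
bgt again: taken
sub $t5, $t5, 13 → $t5=(-38)-13=-51
add $t6, $t6, 9 → $t6=34+9=43
sub $t0, $t0, 1 → $t0=2-1=1
cmp $t0, 1  (cmp 1,1)
bgt again: not taken
and $t5, $t5, $t6 → $t5=(-51)&43=9
halt.
Total executed instructions: 25.

25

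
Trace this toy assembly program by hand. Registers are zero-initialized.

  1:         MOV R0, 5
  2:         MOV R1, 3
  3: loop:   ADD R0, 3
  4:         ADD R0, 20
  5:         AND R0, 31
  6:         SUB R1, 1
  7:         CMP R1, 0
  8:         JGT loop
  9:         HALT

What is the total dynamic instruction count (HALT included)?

21

after MOV R0, 5: R0=5
after MOV R1, 3: R1=3
after ADD R0, 3: R0=5+3=8
after ADD R0, 20: R0=8+20=28
after AND R0, 31: R0=28&31=28
after SUB R1, 1: R1=3-1=2
CMP R1, 0  (cmp 2,0)
JGT loop: taken
after ADD R0, 3: R0=28+3=31
after ADD R0, 20: R0=31+20=51
after AND R0, 31: R0=51&31=19
after SUB R1, 1: R1=2-1=1
CMP R1, 0  (cmp 1,0)
JGT loop: taken
after ADD R0, 3: R0=19+3=22
after ADD R0, 20: R0=22+20=42
after AND R0, 31: R0=42&31=10
after SUB R1, 1: R1=1-1=0
CMP R1, 0  (cmp 0,0)
JGT loop: not taken
halt.
Total executed instructions: 21.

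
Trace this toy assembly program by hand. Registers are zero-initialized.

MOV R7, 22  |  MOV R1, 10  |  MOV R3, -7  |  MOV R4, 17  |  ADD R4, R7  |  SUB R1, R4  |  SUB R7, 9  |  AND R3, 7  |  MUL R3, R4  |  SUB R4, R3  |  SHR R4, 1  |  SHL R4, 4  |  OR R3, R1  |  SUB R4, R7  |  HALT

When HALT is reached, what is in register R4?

R7=22
R1=10
R3=-7
R4=17
R4=17+22=39
R1=10-39=-29
R7=22-9=13
R3=(-7)&7=1
R3=1*39=39
R4=39-39=0
R4=0>>1=0
R4=0<<4=0
R3=39|(-29)=-25
R4=0-13=-13
halt.

-13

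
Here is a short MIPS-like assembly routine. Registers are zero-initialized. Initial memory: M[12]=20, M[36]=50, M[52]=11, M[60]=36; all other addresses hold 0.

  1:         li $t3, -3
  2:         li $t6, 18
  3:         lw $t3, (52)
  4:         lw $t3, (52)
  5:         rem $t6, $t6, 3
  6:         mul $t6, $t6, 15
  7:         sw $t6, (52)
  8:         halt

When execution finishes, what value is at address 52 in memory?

0

$t3=-3
$t6=18
$t3=M[52]=11
$t3=M[52]=11
$t6=18%3=0
$t6=0*15=0
sw $t6, (52) → M[52]=0
halt.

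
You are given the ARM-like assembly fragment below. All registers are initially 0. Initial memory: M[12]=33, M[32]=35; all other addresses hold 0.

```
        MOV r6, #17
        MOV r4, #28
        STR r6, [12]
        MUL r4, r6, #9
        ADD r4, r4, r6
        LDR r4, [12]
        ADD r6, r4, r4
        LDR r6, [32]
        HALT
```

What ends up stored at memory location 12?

r6=17
r4=28
STR r6, [12] → M[12]=17
r4=17*9=153
r4=153+17=170
r4=M[12]=17
r6=17+17=34
r6=M[32]=35
halt.

17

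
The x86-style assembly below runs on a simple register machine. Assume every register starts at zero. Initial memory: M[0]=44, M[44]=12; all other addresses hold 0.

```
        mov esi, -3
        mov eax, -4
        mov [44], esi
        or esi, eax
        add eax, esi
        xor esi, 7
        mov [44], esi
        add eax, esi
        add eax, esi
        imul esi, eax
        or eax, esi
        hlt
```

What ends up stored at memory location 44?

mov esi, -3 → esi=-3
mov eax, -4 → eax=-4
mov [44], esi → M[44]=-3
or esi, eax → esi=(-3)|(-4)=-3
add eax, esi → eax=(-4)+(-3)=-7
xor esi, 7 → esi=(-3)^7=-6
mov [44], esi → M[44]=-6
add eax, esi → eax=(-7)+(-6)=-13
add eax, esi → eax=(-13)+(-6)=-19
imul esi, eax → esi=(-6)*(-19)=114
or eax, esi → eax=(-19)|114=-1
halt.

-6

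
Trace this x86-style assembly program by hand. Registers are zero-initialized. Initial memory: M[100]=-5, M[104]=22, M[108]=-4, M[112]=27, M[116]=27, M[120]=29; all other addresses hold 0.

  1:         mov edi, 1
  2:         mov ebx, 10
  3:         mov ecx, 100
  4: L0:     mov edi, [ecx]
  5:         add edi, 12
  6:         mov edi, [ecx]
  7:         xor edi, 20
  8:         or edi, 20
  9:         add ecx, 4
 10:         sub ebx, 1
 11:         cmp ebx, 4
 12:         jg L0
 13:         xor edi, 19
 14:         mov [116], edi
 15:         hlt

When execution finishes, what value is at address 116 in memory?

14

after mov edi, 1: edi=1
after mov ebx, 10: ebx=10
after mov ecx, 100: ecx=100
after mov edi, [ecx]: edi=M[100]=-5
after add edi, 12: edi=(-5)+12=7
after mov edi, [ecx]: edi=M[100]=-5
after xor edi, 20: edi=(-5)^20=-17
after or edi, 20: edi=(-17)|20=-1
after add ecx, 4: ecx=100+4=104
after sub ebx, 1: ebx=10-1=9
cmp ebx, 4  (cmp 9,4)
jg L0: taken
after mov edi, [ecx]: edi=M[104]=22
after add edi, 12: edi=22+12=34
after mov edi, [ecx]: edi=M[104]=22
after xor edi, 20: edi=22^20=2
after or edi, 20: edi=2|20=22
after add ecx, 4: ecx=104+4=108
after sub ebx, 1: ebx=9-1=8
cmp ebx, 4  (cmp 8,4)
jg L0: taken
after mov edi, [ecx]: edi=M[108]=-4
after add edi, 12: edi=(-4)+12=8
after mov edi, [ecx]: edi=M[108]=-4
after xor edi, 20: edi=(-4)^20=-24
after or edi, 20: edi=(-24)|20=-4
after add ecx, 4: ecx=108+4=112
after sub ebx, 1: ebx=8-1=7
cmp ebx, 4  (cmp 7,4)
jg L0: taken
after mov edi, [ecx]: edi=M[112]=27
after add edi, 12: edi=27+12=39
after mov edi, [ecx]: edi=M[112]=27
after xor edi, 20: edi=27^20=15
after or edi, 20: edi=15|20=31
after add ecx, 4: ecx=112+4=116
after sub ebx, 1: ebx=7-1=6
cmp ebx, 4  (cmp 6,4)
jg L0: taken
after mov edi, [ecx]: edi=M[116]=27
after add edi, 12: edi=27+12=39
after mov edi, [ecx]: edi=M[116]=27
after xor edi, 20: edi=27^20=15
after or edi, 20: edi=15|20=31
after add ecx, 4: ecx=116+4=120
after sub ebx, 1: ebx=6-1=5
cmp ebx, 4  (cmp 5,4)
jg L0: taken
after mov edi, [ecx]: edi=M[120]=29
after add edi, 12: edi=29+12=41
after mov edi, [ecx]: edi=M[120]=29
after xor edi, 20: edi=29^20=9
after or edi, 20: edi=9|20=29
after add ecx, 4: ecx=120+4=124
after sub ebx, 1: ebx=5-1=4
cmp ebx, 4  (cmp 4,4)
jg L0: not taken
after xor edi, 19: edi=29^19=14
mov [116], edi → M[116]=14
halt.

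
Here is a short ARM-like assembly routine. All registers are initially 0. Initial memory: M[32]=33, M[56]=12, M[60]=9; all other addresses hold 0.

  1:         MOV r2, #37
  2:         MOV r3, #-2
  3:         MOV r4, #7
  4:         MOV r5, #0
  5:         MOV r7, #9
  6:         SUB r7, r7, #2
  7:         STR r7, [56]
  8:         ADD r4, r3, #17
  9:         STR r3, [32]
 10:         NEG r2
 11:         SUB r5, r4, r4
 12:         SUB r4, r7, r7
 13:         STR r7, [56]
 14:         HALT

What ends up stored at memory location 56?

7

after MOV r2, #37: r2=37
after MOV r3, #-2: r3=-2
after MOV r4, #7: r4=7
after MOV r5, #0: r5=0
after MOV r7, #9: r7=9
after SUB r7, r7, #2: r7=9-2=7
STR r7, [56] → M[56]=7
after ADD r4, r3, #17: r4=(-2)+17=15
STR r3, [32] → M[32]=-2
after NEG r2: r2=-(37)=-37
after SUB r5, r4, r4: r5=15-15=0
after SUB r4, r7, r7: r4=7-7=0
STR r7, [56] → M[56]=7
halt.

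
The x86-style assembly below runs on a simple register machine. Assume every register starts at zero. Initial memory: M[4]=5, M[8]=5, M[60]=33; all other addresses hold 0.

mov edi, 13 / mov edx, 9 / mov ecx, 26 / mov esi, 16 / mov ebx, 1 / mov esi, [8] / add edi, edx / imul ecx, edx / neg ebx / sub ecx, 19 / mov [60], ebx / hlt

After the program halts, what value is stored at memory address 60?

edi=13
edx=9
ecx=26
esi=16
ebx=1
esi=M[8]=5
edi=13+9=22
ecx=26*9=234
ebx=-(1)=-1
ecx=234-19=215
mov [60], ebx → M[60]=-1
halt.

-1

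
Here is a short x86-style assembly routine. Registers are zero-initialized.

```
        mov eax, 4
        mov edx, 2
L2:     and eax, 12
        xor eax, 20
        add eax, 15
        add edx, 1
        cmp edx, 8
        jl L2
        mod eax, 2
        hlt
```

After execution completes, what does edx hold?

eax=4
edx=2
eax=4&12=4
eax=4^20=16
eax=16+15=31
edx=2+1=3
cmp edx, 8  (cmp 3,8)
jl L2: taken
eax=31&12=12
eax=12^20=24
eax=24+15=39
edx=3+1=4
cmp edx, 8  (cmp 4,8)
jl L2: taken
eax=39&12=4
eax=4^20=16
eax=16+15=31
edx=4+1=5
cmp edx, 8  (cmp 5,8)
jl L2: taken
eax=31&12=12
eax=12^20=24
eax=24+15=39
edx=5+1=6
cmp edx, 8  (cmp 6,8)
jl L2: taken
eax=39&12=4
eax=4^20=16
eax=16+15=31
edx=6+1=7
cmp edx, 8  (cmp 7,8)
jl L2: taken
eax=31&12=12
eax=12^20=24
eax=24+15=39
edx=7+1=8
cmp edx, 8  (cmp 8,8)
jl L2: not taken
eax=39%2=1
halt.

8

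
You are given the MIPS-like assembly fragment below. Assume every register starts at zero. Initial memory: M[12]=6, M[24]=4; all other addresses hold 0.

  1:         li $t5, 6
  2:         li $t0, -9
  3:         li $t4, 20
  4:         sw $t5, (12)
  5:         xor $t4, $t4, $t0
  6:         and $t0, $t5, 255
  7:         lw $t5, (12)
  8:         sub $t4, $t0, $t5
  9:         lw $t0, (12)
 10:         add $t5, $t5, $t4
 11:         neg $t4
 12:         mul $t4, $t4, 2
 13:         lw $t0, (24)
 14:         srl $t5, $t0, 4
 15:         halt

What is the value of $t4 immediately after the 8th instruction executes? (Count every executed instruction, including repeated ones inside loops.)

li $t5, 6 → $t5=6
li $t0, -9 → $t0=-9
li $t4, 20 → $t4=20
sw $t5, (12) → M[12]=6
xor $t4, $t4, $t0 → $t4=20^(-9)=-29
and $t0, $t5, 255 → $t0=6&255=6
lw $t5, (12) → $t5=M[12]=6
sub $t4, $t0, $t5 → $t4=6-6=0
After step 8: $t4 = 0.

0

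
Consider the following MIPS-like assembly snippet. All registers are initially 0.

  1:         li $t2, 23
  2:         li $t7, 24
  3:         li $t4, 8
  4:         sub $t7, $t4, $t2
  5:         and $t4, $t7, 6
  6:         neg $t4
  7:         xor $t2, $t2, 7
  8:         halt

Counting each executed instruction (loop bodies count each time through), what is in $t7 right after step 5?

li $t2, 23 → $t2=23
li $t7, 24 → $t7=24
li $t4, 8 → $t4=8
sub $t7, $t4, $t2 → $t7=8-23=-15
and $t4, $t7, 6 → $t4=(-15)&6=0
After step 5: $t7 = -15.

-15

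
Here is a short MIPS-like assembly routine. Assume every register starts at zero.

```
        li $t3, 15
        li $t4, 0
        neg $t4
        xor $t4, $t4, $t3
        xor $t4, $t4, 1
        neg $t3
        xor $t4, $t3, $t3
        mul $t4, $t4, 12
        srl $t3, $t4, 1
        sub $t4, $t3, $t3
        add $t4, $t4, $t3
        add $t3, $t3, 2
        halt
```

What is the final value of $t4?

0

after li $t3, 15: $t3=15
after li $t4, 0: $t4=0
after neg $t4: $t4=-(0)=0
after xor $t4, $t4, $t3: $t4=0^15=15
after xor $t4, $t4, 1: $t4=15^1=14
after neg $t3: $t3=-(15)=-15
after xor $t4, $t3, $t3: $t4=(-15)^(-15)=0
after mul $t4, $t4, 12: $t4=0*12=0
after srl $t3, $t4, 1: $t3=0>>1=0
after sub $t4, $t3, $t3: $t4=0-0=0
after add $t4, $t4, $t3: $t4=0+0=0
after add $t3, $t3, 2: $t3=0+2=2
halt.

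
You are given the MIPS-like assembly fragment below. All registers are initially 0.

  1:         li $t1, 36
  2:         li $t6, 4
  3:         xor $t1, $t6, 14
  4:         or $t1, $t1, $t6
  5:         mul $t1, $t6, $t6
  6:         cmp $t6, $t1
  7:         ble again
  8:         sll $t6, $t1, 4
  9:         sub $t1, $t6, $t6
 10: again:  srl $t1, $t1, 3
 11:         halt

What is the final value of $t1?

$t1=36
$t6=4
$t1=4^14=10
$t1=10|4=14
$t1=4*4=16
cmp $t6, $t1  (cmp 4,16)
ble again: taken
$t1=16>>3=2
halt.

2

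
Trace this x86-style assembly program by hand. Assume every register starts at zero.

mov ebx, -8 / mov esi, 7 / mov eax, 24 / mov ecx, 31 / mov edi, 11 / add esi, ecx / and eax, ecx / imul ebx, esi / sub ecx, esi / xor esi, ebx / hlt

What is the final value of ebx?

ebx=-8
esi=7
eax=24
ecx=31
edi=11
esi=7+31=38
eax=24&31=24
ebx=(-8)*38=-304
ecx=31-38=-7
esi=38^(-304)=-266
halt.

-304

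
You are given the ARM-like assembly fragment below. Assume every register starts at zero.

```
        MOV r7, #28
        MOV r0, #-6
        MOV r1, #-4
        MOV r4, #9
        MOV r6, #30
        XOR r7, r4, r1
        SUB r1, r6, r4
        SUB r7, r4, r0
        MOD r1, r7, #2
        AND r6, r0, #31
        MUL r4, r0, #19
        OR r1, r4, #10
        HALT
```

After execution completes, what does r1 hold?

MOV r7, #28 → r7=28
MOV r0, #-6 → r0=-6
MOV r1, #-4 → r1=-4
MOV r4, #9 → r4=9
MOV r6, #30 → r6=30
XOR r7, r4, r1 → r7=9^(-4)=-11
SUB r1, r6, r4 → r1=30-9=21
SUB r7, r4, r0 → r7=9-(-6)=15
MOD r1, r7, #2 → r1=15%2=1
AND r6, r0, #31 → r6=(-6)&31=26
MUL r4, r0, #19 → r4=(-6)*19=-114
OR r1, r4, #10 → r1=(-114)|10=-114
halt.

-114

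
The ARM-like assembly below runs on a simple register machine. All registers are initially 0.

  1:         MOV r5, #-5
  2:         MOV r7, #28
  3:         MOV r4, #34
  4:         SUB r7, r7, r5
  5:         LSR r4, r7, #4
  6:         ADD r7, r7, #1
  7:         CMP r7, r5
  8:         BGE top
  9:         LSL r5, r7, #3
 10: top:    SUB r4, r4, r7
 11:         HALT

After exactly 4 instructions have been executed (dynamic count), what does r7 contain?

33

after MOV r5, #-5: r5=-5
after MOV r7, #28: r7=28
after MOV r4, #34: r4=34
after SUB r7, r7, r5: r7=28-(-5)=33
After step 4: r7 = 33.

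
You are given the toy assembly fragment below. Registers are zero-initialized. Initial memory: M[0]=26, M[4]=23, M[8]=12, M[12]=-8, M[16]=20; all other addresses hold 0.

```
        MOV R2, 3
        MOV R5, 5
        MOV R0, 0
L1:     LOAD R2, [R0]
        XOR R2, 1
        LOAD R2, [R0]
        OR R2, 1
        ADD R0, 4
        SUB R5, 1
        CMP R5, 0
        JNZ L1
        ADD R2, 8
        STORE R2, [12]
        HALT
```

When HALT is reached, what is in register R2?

R2=3
R5=5
R0=0
R2=M[0]=26
R2=26^1=27
R2=M[0]=26
R2=26|1=27
R0=0+4=4
R5=5-1=4
CMP R5, 0  (cmp 4,0)
JNZ L1: taken
R2=M[4]=23
R2=23^1=22
R2=M[4]=23
R2=23|1=23
R0=4+4=8
R5=4-1=3
CMP R5, 0  (cmp 3,0)
JNZ L1: taken
R2=M[8]=12
R2=12^1=13
R2=M[8]=12
R2=12|1=13
R0=8+4=12
R5=3-1=2
CMP R5, 0  (cmp 2,0)
JNZ L1: taken
R2=M[12]=-8
R2=(-8)^1=-7
R2=M[12]=-8
R2=(-8)|1=-7
R0=12+4=16
R5=2-1=1
CMP R5, 0  (cmp 1,0)
JNZ L1: taken
R2=M[16]=20
R2=20^1=21
R2=M[16]=20
R2=20|1=21
R0=16+4=20
R5=1-1=0
CMP R5, 0  (cmp 0,0)
JNZ L1: not taken
R2=21+8=29
STORE R2, [12] → M[12]=29
halt.

29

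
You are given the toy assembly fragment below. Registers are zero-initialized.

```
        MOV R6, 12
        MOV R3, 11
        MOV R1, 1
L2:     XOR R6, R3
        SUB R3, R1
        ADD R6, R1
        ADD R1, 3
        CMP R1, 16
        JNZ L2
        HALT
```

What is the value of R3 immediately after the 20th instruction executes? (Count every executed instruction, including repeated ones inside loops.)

MOV R6, 12 → R6=12
MOV R3, 11 → R3=11
MOV R1, 1 → R1=1
XOR R6, R3 → R6=12^11=7
SUB R3, R1 → R3=11-1=10
ADD R6, R1 → R6=7+1=8
ADD R1, 3 → R1=1+3=4
CMP R1, 16  (cmp 4,16)
JNZ L2: taken
XOR R6, R3 → R6=8^10=2
SUB R3, R1 → R3=10-4=6
ADD R6, R1 → R6=2+4=6
ADD R1, 3 → R1=4+3=7
CMP R1, 16  (cmp 7,16)
JNZ L2: taken
XOR R6, R3 → R6=6^6=0
SUB R3, R1 → R3=6-7=-1
ADD R6, R1 → R6=0+7=7
ADD R1, 3 → R1=7+3=10
CMP R1, 16  (cmp 10,16)
After step 20: R3 = -1.

-1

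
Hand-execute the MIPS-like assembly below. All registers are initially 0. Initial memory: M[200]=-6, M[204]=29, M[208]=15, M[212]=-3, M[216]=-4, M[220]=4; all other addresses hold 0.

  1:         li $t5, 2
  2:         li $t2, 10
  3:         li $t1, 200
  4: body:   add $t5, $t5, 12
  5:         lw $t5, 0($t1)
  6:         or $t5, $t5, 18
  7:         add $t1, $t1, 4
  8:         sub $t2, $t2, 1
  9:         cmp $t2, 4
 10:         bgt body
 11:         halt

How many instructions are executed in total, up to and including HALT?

$t5=2
$t2=10
$t1=200
$t5=2+12=14
$t5=M[200]=-6
$t5=(-6)|18=-6
$t1=200+4=204
$t2=10-1=9
cmp $t2, 4  (cmp 9,4)
bgt body: taken
$t5=(-6)+12=6
$t5=M[204]=29
$t5=29|18=31
$t1=204+4=208
$t2=9-1=8
cmp $t2, 4  (cmp 8,4)
bgt body: taken
$t5=31+12=43
$t5=M[208]=15
$t5=15|18=31
$t1=208+4=212
$t2=8-1=7
cmp $t2, 4  (cmp 7,4)
bgt body: taken
$t5=31+12=43
$t5=M[212]=-3
$t5=(-3)|18=-1
$t1=212+4=216
$t2=7-1=6
cmp $t2, 4  (cmp 6,4)
bgt body: taken
$t5=(-1)+12=11
$t5=M[216]=-4
$t5=(-4)|18=-2
$t1=216+4=220
$t2=6-1=5
cmp $t2, 4  (cmp 5,4)
bgt body: taken
$t5=(-2)+12=10
$t5=M[220]=4
$t5=4|18=22
$t1=220+4=224
$t2=5-1=4
cmp $t2, 4  (cmp 4,4)
bgt body: not taken
halt.
Total executed instructions: 46.

46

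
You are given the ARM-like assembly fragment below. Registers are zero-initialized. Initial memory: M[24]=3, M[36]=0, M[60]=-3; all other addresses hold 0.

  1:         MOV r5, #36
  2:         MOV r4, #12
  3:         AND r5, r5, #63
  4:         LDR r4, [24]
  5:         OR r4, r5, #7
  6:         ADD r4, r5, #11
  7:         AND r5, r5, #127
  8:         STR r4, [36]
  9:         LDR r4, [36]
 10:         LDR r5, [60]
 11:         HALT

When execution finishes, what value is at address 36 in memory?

47

after MOV r5, #36: r5=36
after MOV r4, #12: r4=12
after AND r5, r5, #63: r5=36&63=36
after LDR r4, [24]: r4=M[24]=3
after OR r4, r5, #7: r4=36|7=39
after ADD r4, r5, #11: r4=36+11=47
after AND r5, r5, #127: r5=36&127=36
STR r4, [36] → M[36]=47
after LDR r4, [36]: r4=M[36]=47
after LDR r5, [60]: r5=M[60]=-3
halt.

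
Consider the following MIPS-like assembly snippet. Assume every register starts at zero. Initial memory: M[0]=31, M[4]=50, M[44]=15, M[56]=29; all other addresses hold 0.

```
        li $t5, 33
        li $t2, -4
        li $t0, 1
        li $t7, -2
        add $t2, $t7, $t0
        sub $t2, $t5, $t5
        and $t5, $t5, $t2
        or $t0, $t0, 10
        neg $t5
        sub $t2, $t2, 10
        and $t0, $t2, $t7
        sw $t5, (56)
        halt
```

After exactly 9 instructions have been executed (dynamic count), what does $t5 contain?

after li $t5, 33: $t5=33
after li $t2, -4: $t2=-4
after li $t0, 1: $t0=1
after li $t7, -2: $t7=-2
after add $t2, $t7, $t0: $t2=(-2)+1=-1
after sub $t2, $t5, $t5: $t2=33-33=0
after and $t5, $t5, $t2: $t5=33&0=0
after or $t0, $t0, 10: $t0=1|10=11
after neg $t5: $t5=-(0)=0
After step 9: $t5 = 0.

0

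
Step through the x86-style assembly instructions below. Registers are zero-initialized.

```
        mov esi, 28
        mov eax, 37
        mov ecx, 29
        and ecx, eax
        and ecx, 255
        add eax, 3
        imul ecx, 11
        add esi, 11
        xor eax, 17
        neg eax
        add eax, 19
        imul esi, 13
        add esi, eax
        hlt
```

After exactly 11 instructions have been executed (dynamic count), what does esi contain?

esi=28
eax=37
ecx=29
ecx=29&37=5
ecx=5&255=5
eax=37+3=40
ecx=5*11=55
esi=28+11=39
eax=40^17=57
eax=-(57)=-57
eax=(-57)+19=-38
After step 11: esi = 39.

39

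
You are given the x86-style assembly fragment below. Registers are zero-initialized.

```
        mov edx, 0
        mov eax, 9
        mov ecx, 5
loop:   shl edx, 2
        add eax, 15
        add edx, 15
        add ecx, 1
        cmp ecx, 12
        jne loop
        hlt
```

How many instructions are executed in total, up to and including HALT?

46

edx=0
eax=9
ecx=5
edx=0<<2=0
eax=9+15=24
edx=0+15=15
ecx=5+1=6
cmp ecx, 12  (cmp 6,12)
jne loop: taken
edx=15<<2=60
eax=24+15=39
edx=60+15=75
ecx=6+1=7
cmp ecx, 12  (cmp 7,12)
jne loop: taken
edx=75<<2=300
eax=39+15=54
edx=300+15=315
ecx=7+1=8
cmp ecx, 12  (cmp 8,12)
jne loop: taken
edx=315<<2=1260
eax=54+15=69
edx=1260+15=1275
ecx=8+1=9
cmp ecx, 12  (cmp 9,12)
jne loop: taken
edx=1275<<2=5100
eax=69+15=84
edx=5100+15=5115
ecx=9+1=10
cmp ecx, 12  (cmp 10,12)
jne loop: taken
edx=5115<<2=20460
eax=84+15=99
edx=20460+15=20475
ecx=10+1=11
cmp ecx, 12  (cmp 11,12)
jne loop: taken
edx=20475<<2=81900
eax=99+15=114
edx=81900+15=81915
ecx=11+1=12
cmp ecx, 12  (cmp 12,12)
jne loop: not taken
halt.
Total executed instructions: 46.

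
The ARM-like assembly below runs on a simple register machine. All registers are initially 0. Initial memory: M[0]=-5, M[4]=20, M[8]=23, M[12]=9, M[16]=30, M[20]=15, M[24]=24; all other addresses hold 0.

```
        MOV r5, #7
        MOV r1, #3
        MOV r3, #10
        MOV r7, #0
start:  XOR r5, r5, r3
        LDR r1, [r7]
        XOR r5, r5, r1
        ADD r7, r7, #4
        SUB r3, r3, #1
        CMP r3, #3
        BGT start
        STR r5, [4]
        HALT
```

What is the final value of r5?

after MOV r5, #7: r5=7
after MOV r1, #3: r1=3
after MOV r3, #10: r3=10
after MOV r7, #0: r7=0
after XOR r5, r5, r3: r5=7^10=13
after LDR r1, [r7]: r1=M[0]=-5
after XOR r5, r5, r1: r5=13^(-5)=-10
after ADD r7, r7, #4: r7=0+4=4
after SUB r3, r3, #1: r3=10-1=9
CMP r3, #3  (cmp 9,3)
BGT start: taken
after XOR r5, r5, r3: r5=(-10)^9=-1
after LDR r1, [r7]: r1=M[4]=20
after XOR r5, r5, r1: r5=(-1)^20=-21
after ADD r7, r7, #4: r7=4+4=8
after SUB r3, r3, #1: r3=9-1=8
CMP r3, #3  (cmp 8,3)
BGT start: taken
after XOR r5, r5, r3: r5=(-21)^8=-29
after LDR r1, [r7]: r1=M[8]=23
after XOR r5, r5, r1: r5=(-29)^23=-12
after ADD r7, r7, #4: r7=8+4=12
after SUB r3, r3, #1: r3=8-1=7
CMP r3, #3  (cmp 7,3)
BGT start: taken
after XOR r5, r5, r3: r5=(-12)^7=-13
after LDR r1, [r7]: r1=M[12]=9
after XOR r5, r5, r1: r5=(-13)^9=-6
after ADD r7, r7, #4: r7=12+4=16
after SUB r3, r3, #1: r3=7-1=6
CMP r3, #3  (cmp 6,3)
BGT start: taken
after XOR r5, r5, r3: r5=(-6)^6=-4
after LDR r1, [r7]: r1=M[16]=30
after XOR r5, r5, r1: r5=(-4)^30=-30
after ADD r7, r7, #4: r7=16+4=20
after SUB r3, r3, #1: r3=6-1=5
CMP r3, #3  (cmp 5,3)
BGT start: taken
after XOR r5, r5, r3: r5=(-30)^5=-25
after LDR r1, [r7]: r1=M[20]=15
after XOR r5, r5, r1: r5=(-25)^15=-24
after ADD r7, r7, #4: r7=20+4=24
after SUB r3, r3, #1: r3=5-1=4
CMP r3, #3  (cmp 4,3)
BGT start: taken
after XOR r5, r5, r3: r5=(-24)^4=-20
after LDR r1, [r7]: r1=M[24]=24
after XOR r5, r5, r1: r5=(-20)^24=-12
after ADD r7, r7, #4: r7=24+4=28
after SUB r3, r3, #1: r3=4-1=3
CMP r3, #3  (cmp 3,3)
BGT start: not taken
STR r5, [4] → M[4]=-12
halt.

-12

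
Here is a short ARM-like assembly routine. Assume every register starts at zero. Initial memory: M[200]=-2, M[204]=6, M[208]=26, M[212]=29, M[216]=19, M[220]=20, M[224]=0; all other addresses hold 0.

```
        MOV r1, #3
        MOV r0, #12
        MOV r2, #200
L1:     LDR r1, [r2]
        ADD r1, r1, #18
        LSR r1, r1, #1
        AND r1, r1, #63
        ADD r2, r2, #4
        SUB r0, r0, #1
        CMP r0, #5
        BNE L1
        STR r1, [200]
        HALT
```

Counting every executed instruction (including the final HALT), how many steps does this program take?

61

MOV r1, #3 → r1=3
MOV r0, #12 → r0=12
MOV r2, #200 → r2=200
LDR r1, [r2] → r1=M[200]=-2
ADD r1, r1, #18 → r1=(-2)+18=16
LSR r1, r1, #1 → r1=16>>1=8
AND r1, r1, #63 → r1=8&63=8
ADD r2, r2, #4 → r2=200+4=204
SUB r0, r0, #1 → r0=12-1=11
CMP r0, #5  (cmp 11,5)
BNE L1: taken
LDR r1, [r2] → r1=M[204]=6
ADD r1, r1, #18 → r1=6+18=24
LSR r1, r1, #1 → r1=24>>1=12
AND r1, r1, #63 → r1=12&63=12
ADD r2, r2, #4 → r2=204+4=208
SUB r0, r0, #1 → r0=11-1=10
CMP r0, #5  (cmp 10,5)
BNE L1: taken
LDR r1, [r2] → r1=M[208]=26
ADD r1, r1, #18 → r1=26+18=44
LSR r1, r1, #1 → r1=44>>1=22
AND r1, r1, #63 → r1=22&63=22
ADD r2, r2, #4 → r2=208+4=212
SUB r0, r0, #1 → r0=10-1=9
CMP r0, #5  (cmp 9,5)
BNE L1: taken
LDR r1, [r2] → r1=M[212]=29
ADD r1, r1, #18 → r1=29+18=47
LSR r1, r1, #1 → r1=47>>1=23
AND r1, r1, #63 → r1=23&63=23
ADD r2, r2, #4 → r2=212+4=216
SUB r0, r0, #1 → r0=9-1=8
CMP r0, #5  (cmp 8,5)
BNE L1: taken
LDR r1, [r2] → r1=M[216]=19
ADD r1, r1, #18 → r1=19+18=37
LSR r1, r1, #1 → r1=37>>1=18
AND r1, r1, #63 → r1=18&63=18
ADD r2, r2, #4 → r2=216+4=220
SUB r0, r0, #1 → r0=8-1=7
CMP r0, #5  (cmp 7,5)
BNE L1: taken
LDR r1, [r2] → r1=M[220]=20
ADD r1, r1, #18 → r1=20+18=38
LSR r1, r1, #1 → r1=38>>1=19
AND r1, r1, #63 → r1=19&63=19
ADD r2, r2, #4 → r2=220+4=224
SUB r0, r0, #1 → r0=7-1=6
CMP r0, #5  (cmp 6,5)
BNE L1: taken
LDR r1, [r2] → r1=M[224]=0
ADD r1, r1, #18 → r1=0+18=18
LSR r1, r1, #1 → r1=18>>1=9
AND r1, r1, #63 → r1=9&63=9
ADD r2, r2, #4 → r2=224+4=228
SUB r0, r0, #1 → r0=6-1=5
CMP r0, #5  (cmp 5,5)
BNE L1: not taken
STR r1, [200] → M[200]=9
halt.
Total executed instructions: 61.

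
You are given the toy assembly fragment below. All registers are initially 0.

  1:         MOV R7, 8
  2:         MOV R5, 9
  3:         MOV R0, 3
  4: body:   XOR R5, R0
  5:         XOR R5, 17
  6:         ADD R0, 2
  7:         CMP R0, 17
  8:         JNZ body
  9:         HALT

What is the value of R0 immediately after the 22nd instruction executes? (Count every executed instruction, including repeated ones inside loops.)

after MOV R7, 8: R7=8
after MOV R5, 9: R5=9
after MOV R0, 3: R0=3
after XOR R5, R0: R5=9^3=10
after XOR R5, 17: R5=10^17=27
after ADD R0, 2: R0=3+2=5
CMP R0, 17  (cmp 5,17)
JNZ body: taken
after XOR R5, R0: R5=27^5=30
after XOR R5, 17: R5=30^17=15
after ADD R0, 2: R0=5+2=7
CMP R0, 17  (cmp 7,17)
JNZ body: taken
after XOR R5, R0: R5=15^7=8
after XOR R5, 17: R5=8^17=25
after ADD R0, 2: R0=7+2=9
CMP R0, 17  (cmp 9,17)
JNZ body: taken
after XOR R5, R0: R5=25^9=16
after XOR R5, 17: R5=16^17=1
after ADD R0, 2: R0=9+2=11
CMP R0, 17  (cmp 11,17)
After step 22: R0 = 11.

11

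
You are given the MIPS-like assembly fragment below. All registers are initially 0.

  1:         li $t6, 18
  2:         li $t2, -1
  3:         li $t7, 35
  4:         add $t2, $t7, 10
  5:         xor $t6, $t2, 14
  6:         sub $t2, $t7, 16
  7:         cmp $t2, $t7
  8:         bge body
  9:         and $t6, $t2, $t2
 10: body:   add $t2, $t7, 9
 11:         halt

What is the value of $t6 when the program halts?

$t6=18
$t2=-1
$t7=35
$t2=35+10=45
$t6=45^14=35
$t2=35-16=19
cmp $t2, $t7  (cmp 19,35)
bge body: not taken
$t6=19&19=19
$t2=35+9=44
halt.

19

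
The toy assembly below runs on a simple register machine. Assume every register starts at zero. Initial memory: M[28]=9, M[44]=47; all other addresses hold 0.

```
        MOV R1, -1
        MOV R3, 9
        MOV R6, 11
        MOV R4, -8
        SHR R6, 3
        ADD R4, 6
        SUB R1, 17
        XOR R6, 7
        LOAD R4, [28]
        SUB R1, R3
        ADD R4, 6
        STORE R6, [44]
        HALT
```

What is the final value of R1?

-27

MOV R1, -1 → R1=-1
MOV R3, 9 → R3=9
MOV R6, 11 → R6=11
MOV R4, -8 → R4=-8
SHR R6, 3 → R6=11>>3=1
ADD R4, 6 → R4=(-8)+6=-2
SUB R1, 17 → R1=(-1)-17=-18
XOR R6, 7 → R6=1^7=6
LOAD R4, [28] → R4=M[28]=9
SUB R1, R3 → R1=(-18)-9=-27
ADD R4, 6 → R4=9+6=15
STORE R6, [44] → M[44]=6
halt.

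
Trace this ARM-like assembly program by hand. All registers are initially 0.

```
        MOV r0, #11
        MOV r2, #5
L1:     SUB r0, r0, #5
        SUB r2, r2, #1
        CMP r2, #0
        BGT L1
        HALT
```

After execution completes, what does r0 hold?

MOV r0, #11 → r0=11
MOV r2, #5 → r2=5
SUB r0, r0, #5 → r0=11-5=6
SUB r2, r2, #1 → r2=5-1=4
CMP r2, #0  (cmp 4,0)
BGT L1: taken
SUB r0, r0, #5 → r0=6-5=1
SUB r2, r2, #1 → r2=4-1=3
CMP r2, #0  (cmp 3,0)
BGT L1: taken
SUB r0, r0, #5 → r0=1-5=-4
SUB r2, r2, #1 → r2=3-1=2
CMP r2, #0  (cmp 2,0)
BGT L1: taken
SUB r0, r0, #5 → r0=(-4)-5=-9
SUB r2, r2, #1 → r2=2-1=1
CMP r2, #0  (cmp 1,0)
BGT L1: taken
SUB r0, r0, #5 → r0=(-9)-5=-14
SUB r2, r2, #1 → r2=1-1=0
CMP r2, #0  (cmp 0,0)
BGT L1: not taken
halt.

-14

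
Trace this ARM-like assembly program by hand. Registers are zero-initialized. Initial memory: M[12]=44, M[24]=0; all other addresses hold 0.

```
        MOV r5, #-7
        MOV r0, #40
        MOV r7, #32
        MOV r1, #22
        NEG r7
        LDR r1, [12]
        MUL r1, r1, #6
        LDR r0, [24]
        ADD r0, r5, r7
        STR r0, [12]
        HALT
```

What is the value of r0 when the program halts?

after MOV r5, #-7: r5=-7
after MOV r0, #40: r0=40
after MOV r7, #32: r7=32
after MOV r1, #22: r1=22
after NEG r7: r7=-(32)=-32
after LDR r1, [12]: r1=M[12]=44
after MUL r1, r1, #6: r1=44*6=264
after LDR r0, [24]: r0=M[24]=0
after ADD r0, r5, r7: r0=(-7)+(-32)=-39
STR r0, [12] → M[12]=-39
halt.

-39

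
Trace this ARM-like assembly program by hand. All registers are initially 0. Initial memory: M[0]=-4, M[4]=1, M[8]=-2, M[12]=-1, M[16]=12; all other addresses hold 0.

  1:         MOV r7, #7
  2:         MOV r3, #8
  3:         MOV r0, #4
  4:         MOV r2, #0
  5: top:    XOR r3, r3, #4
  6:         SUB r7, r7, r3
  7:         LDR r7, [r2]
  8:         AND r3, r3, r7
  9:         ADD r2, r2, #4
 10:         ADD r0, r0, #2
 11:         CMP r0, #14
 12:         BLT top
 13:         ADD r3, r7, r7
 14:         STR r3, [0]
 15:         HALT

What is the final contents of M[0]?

24

after MOV r7, #7: r7=7
after MOV r3, #8: r3=8
after MOV r0, #4: r0=4
after MOV r2, #0: r2=0
after XOR r3, r3, #4: r3=8^4=12
after SUB r7, r7, r3: r7=7-12=-5
after LDR r7, [r2]: r7=M[0]=-4
after AND r3, r3, r7: r3=12&(-4)=12
after ADD r2, r2, #4: r2=0+4=4
after ADD r0, r0, #2: r0=4+2=6
CMP r0, #14  (cmp 6,14)
BLT top: taken
after XOR r3, r3, #4: r3=12^4=8
after SUB r7, r7, r3: r7=(-4)-8=-12
after LDR r7, [r2]: r7=M[4]=1
after AND r3, r3, r7: r3=8&1=0
after ADD r2, r2, #4: r2=4+4=8
after ADD r0, r0, #2: r0=6+2=8
CMP r0, #14  (cmp 8,14)
BLT top: taken
after XOR r3, r3, #4: r3=0^4=4
after SUB r7, r7, r3: r7=1-4=-3
after LDR r7, [r2]: r7=M[8]=-2
after AND r3, r3, r7: r3=4&(-2)=4
after ADD r2, r2, #4: r2=8+4=12
after ADD r0, r0, #2: r0=8+2=10
CMP r0, #14  (cmp 10,14)
BLT top: taken
after XOR r3, r3, #4: r3=4^4=0
after SUB r7, r7, r3: r7=(-2)-0=-2
after LDR r7, [r2]: r7=M[12]=-1
after AND r3, r3, r7: r3=0&(-1)=0
after ADD r2, r2, #4: r2=12+4=16
after ADD r0, r0, #2: r0=10+2=12
CMP r0, #14  (cmp 12,14)
BLT top: taken
after XOR r3, r3, #4: r3=0^4=4
after SUB r7, r7, r3: r7=(-1)-4=-5
after LDR r7, [r2]: r7=M[16]=12
after AND r3, r3, r7: r3=4&12=4
after ADD r2, r2, #4: r2=16+4=20
after ADD r0, r0, #2: r0=12+2=14
CMP r0, #14  (cmp 14,14)
BLT top: not taken
after ADD r3, r7, r7: r3=12+12=24
STR r3, [0] → M[0]=24
halt.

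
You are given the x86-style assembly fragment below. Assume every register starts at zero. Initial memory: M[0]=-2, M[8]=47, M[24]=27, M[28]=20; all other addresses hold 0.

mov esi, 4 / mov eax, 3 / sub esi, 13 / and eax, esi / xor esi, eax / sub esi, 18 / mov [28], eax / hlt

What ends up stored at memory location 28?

mov esi, 4 → esi=4
mov eax, 3 → eax=3
sub esi, 13 → esi=4-13=-9
and eax, esi → eax=3&(-9)=3
xor esi, eax → esi=(-9)^3=-12
sub esi, 18 → esi=(-12)-18=-30
mov [28], eax → M[28]=3
halt.

3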